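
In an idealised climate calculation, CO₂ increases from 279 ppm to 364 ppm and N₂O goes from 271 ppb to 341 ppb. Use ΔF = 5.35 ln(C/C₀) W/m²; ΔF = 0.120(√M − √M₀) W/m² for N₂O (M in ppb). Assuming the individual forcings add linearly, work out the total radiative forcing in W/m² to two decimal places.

CO₂: 5.35 × ln(364/279) = 5.35 × ln(1.30466) = 5.35 × 0.26594 = 1.4228 W/m².
N₂O: 0.120 × (√341 − √271) = 0.120 × (18.4662 − 16.4621) = 0.120 × 2.0041 = 0.2405 W/m².
Total ΔF = 1.4228 + 0.2405 = 1.6633 W/m².

ΔF = 1.66 W/m²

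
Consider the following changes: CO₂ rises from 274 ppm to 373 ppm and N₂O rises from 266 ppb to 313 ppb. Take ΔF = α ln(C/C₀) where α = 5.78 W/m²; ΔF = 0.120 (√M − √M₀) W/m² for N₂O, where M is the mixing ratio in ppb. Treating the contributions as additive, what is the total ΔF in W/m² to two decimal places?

CO₂: 5.78 × ln(373/274) = 5.78 × ln(1.36131) = 5.78 × 0.30845 = 1.7828 W/m².
N₂O: 0.120 × (√313 − √266) = 0.120 × (17.6918 − 16.3095) = 0.120 × 1.3823 = 0.1659 W/m².
Total ΔF = 1.7828 + 0.1659 = 1.9487 W/m².

ΔF = 1.95 W/m²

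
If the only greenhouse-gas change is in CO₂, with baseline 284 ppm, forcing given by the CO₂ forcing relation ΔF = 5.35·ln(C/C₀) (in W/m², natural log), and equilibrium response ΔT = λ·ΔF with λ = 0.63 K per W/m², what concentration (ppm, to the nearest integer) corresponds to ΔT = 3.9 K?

C ≈ 903 ppm

Required forcing: ΔF = ΔT/λ = 3.9/0.63 = 6.1905 W/m².
Then ln(C/284) = ΔF/5.35 = 6.1905/5.35 = 1.15710.
So C = 284 × e^1.15710 = 284 × 3.18070 = 903.32 ppm.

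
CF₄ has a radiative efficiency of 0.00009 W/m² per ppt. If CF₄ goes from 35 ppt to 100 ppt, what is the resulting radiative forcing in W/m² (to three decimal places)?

ΔF = 0.006 W/m²

CF₄: ΔF = 0.00009 × (100 − 35) = 0.00009 × 65 = 0.0059 W/m².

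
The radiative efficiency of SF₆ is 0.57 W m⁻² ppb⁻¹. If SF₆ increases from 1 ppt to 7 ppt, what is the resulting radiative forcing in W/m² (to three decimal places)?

ΔF = 0.003 W/m²

SF₆: Δ = 7 − 1 = 6 ppt = 0.006 ppb; ΔF = 0.57 × 0.006 = 0.0034 W/m².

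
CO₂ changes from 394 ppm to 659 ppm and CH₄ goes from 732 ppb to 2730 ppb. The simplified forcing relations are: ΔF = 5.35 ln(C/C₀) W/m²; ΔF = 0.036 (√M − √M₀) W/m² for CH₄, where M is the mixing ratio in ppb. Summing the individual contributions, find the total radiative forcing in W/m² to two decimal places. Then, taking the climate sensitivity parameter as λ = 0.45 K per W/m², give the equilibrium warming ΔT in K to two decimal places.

CO₂: 5.35 × ln(659/394) = 5.35 × ln(1.67259) = 5.35 × 0.51437 = 2.7519 W/m².
CH₄: 0.036 × (√2730 − √732) = 0.036 × (52.2494 − 27.0555) = 0.036 × 25.1939 = 0.9070 W/m².
Total ΔF = 2.7519 + 0.9070 = 3.6589 W/m².
ΔT = λ ΔF = 0.45 × 3.66 = 1.6470 K.

ΔF = 3.66 W/m²; ΔT = 1.65 K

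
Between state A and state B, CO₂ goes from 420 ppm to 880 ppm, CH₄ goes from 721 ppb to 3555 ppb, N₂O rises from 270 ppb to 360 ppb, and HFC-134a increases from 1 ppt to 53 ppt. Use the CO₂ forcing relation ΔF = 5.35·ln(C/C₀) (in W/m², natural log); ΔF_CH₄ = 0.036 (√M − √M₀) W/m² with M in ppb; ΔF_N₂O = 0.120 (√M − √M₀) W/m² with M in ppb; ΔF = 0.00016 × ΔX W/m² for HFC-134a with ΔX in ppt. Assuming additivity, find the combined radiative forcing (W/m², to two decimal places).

CO₂: 5.35 × ln(880/420) = 5.35 × ln(2.09524) = 5.35 × 0.73967 = 3.9572 W/m².
CH₄: 0.036 × (√3555 − √721) = 0.036 × (59.6238 − 26.8514) = 0.036 × 32.7724 = 1.1798 W/m².
N₂O: 0.120 × (√360 − √270) = 0.120 × (18.9737 − 16.4317) = 0.120 × 2.5420 = 0.3050 W/m².
HFC-134a: ΔF = 0.00016 × (53 − 1) = 0.00016 × 52 = 0.0083 W/m².
Total ΔF = 3.9572 + 1.1798 + 0.3050 + 0.0083 = 5.4503 W/m².

ΔF = 5.45 W/m²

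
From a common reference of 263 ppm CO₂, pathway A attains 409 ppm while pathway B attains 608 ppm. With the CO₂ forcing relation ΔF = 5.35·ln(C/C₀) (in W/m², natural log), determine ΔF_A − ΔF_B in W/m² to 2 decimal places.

ΔF_A − ΔF_B = -2.12 W/m²

ΔF_A = 5.35 ln(409/263) = 5.35 × 0.44156 = 2.3623 W/m².
ΔF_B = 5.35 ln(608/263) = 5.35 × 0.83802 = 4.4834 W/m².
Difference: 2.3623 − 4.4834 = -2.1211 W/m².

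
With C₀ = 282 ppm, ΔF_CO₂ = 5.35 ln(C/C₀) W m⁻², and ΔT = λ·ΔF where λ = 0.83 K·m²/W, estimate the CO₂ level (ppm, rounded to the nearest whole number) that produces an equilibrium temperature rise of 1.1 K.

Required forcing: ΔF = ΔT/λ = 1.1/0.83 = 1.3253 W/m².
Then ln(C/282) = ΔF/5.35 = 1.3253/5.35 = 0.24772.
So C = 282 × e^0.24772 = 282 × 1.28110 = 361.27 ppm.

C ≈ 361 ppm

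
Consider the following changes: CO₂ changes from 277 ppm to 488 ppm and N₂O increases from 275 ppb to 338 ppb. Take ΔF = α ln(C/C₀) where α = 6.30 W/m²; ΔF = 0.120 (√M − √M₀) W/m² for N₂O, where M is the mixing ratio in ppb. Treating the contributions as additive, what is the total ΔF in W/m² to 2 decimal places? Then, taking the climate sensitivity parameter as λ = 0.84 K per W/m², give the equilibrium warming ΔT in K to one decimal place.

ΔF = 3.78 W/m²; ΔT = 3.2 K

CO₂: 6.30 × ln(488/277) = 6.30 × ln(1.76173) = 6.30 × 0.56630 = 3.5677 W/m².
N₂O: 0.120 × (√338 − √275) = 0.120 × (18.3848 − 16.5831) = 0.120 × 1.8017 = 0.2162 W/m².
Total ΔF = 3.5677 + 0.2162 = 3.7839 W/m².
ΔT = λ ΔF = 0.84 × 3.78 = 3.1752 K.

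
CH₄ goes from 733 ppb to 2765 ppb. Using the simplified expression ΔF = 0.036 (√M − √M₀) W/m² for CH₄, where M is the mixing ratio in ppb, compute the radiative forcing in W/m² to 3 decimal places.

ΔF = 0.918 W/m²

CH₄: 0.036 × (√2765 − √733) = 0.036 × (52.5833 − 27.0740) = 0.036 × 25.5093 = 0.9183 W/m².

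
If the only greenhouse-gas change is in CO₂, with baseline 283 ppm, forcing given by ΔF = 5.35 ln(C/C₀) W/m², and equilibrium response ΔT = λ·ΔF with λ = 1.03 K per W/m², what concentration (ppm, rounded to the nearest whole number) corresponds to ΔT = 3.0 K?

C ≈ 488 ppm

Required forcing: ΔF = ΔT/λ = 3.0/1.03 = 2.9126 W/m².
Then ln(C/283) = ΔF/5.35 = 2.9126/5.35 = 0.54441.
So C = 283 × e^0.54441 = 283 × 1.72359 = 487.78 ppm.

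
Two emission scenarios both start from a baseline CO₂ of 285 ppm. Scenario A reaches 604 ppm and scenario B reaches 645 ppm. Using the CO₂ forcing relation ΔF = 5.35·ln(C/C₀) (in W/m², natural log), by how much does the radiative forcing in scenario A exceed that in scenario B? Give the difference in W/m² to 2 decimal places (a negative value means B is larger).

ΔF_A − ΔF_B = -0.35 W/m²

ΔF_A = 5.35 ln(604/285) = 5.35 × 0.75109 = 4.0183 W/m².
ΔF_B = 5.35 ln(645/285) = 5.35 × 0.81676 = 4.3697 W/m².
Difference: 4.0183 − 4.3697 = -0.3514 W/m².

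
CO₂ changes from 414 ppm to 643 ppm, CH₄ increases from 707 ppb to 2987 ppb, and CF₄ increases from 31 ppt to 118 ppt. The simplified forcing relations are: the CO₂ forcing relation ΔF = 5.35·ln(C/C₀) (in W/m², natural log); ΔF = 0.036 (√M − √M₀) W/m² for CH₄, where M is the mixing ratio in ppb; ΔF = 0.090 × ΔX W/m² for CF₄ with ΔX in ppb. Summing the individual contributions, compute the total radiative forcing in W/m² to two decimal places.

CO₂: 5.35 × ln(643/414) = 5.35 × ln(1.55314) = 5.35 × 0.44028 = 2.3555 W/m².
CH₄: 0.036 × (√2987 − √707) = 0.036 × (54.6535 − 26.5895) = 0.036 × 28.0640 = 1.0103 W/m².
CF₄: Δ = 118 − 31 = 87 ppt = 0.087 ppb; ΔF = 0.090 × 0.087 = 0.0078 W/m².
Total ΔF = 2.3555 + 1.0103 + 0.0078 = 3.3736 W/m².

ΔF = 3.37 W/m²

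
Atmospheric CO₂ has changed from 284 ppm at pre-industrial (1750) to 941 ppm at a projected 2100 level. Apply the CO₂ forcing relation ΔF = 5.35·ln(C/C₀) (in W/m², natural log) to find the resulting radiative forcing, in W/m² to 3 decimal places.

CO₂ absorption bands are partially saturated, so forcing scales with the logarithm of the concentration ratio.
CO₂: 5.35 × ln(941/284) = 5.35 × ln(3.31338) = 5.35 × 1.19797 = 6.4091 W/m².

ΔF = 6.409 W/m²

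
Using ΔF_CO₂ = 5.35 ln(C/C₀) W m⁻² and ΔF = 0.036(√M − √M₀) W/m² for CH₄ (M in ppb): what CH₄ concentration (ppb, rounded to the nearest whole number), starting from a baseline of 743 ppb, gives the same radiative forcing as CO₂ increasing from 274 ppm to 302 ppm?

CO₂ forcing: 5.35 × ln(302/274) = 5.35 × 0.097299 = 0.52055 W/m².
Set 0.036(√M − √743) = 0.52055: √M = 0.52055/0.036 + √743 = 14.4597 + 27.2580 = 41.7177.
M = (41.7177)² = 1740.37 ppb.

M ≈ 1740 ppb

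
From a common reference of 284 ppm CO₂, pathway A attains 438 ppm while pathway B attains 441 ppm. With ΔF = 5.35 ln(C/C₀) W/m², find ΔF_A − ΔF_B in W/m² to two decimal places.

ΔF_A − ΔF_B = -0.04 W/m²

ΔF_A = 5.35 ln(438/284) = 5.35 × 0.43324 = 2.3178 W/m².
ΔF_B = 5.35 ln(441/284) = 5.35 × 0.44007 = 2.3544 W/m².
Difference: 2.3178 − 2.3544 = -0.0366 W/m².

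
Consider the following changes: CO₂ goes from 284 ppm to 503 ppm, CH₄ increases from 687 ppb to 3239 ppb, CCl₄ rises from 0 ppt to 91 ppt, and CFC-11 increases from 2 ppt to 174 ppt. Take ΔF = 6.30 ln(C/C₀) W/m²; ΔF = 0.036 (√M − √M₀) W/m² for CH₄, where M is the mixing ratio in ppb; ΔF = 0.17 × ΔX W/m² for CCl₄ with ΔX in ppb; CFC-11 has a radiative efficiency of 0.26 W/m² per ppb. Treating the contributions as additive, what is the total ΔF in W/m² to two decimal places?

ΔF = 4.77 W/m²

CO₂: 6.30 × ln(503/284) = 6.30 × ln(1.77113) = 6.30 × 0.57162 = 3.6012 W/m².
CH₄: 0.036 × (√3239 − √687) = 0.036 × (56.9122 − 26.2107) = 0.036 × 30.7015 = 1.1053 W/m².
CCl₄: Δ = 91 − 0 = 91 ppt = 0.091 ppb; ΔF = 0.17 × 0.091 = 0.0155 W/m².
CFC-11: Δ = 174 − 2 = 172 ppt = 0.172 ppb; ΔF = 0.26 × 0.172 = 0.0447 W/m².
Total ΔF = 3.6012 + 1.1053 + 0.0155 + 0.0447 = 4.7667 W/m².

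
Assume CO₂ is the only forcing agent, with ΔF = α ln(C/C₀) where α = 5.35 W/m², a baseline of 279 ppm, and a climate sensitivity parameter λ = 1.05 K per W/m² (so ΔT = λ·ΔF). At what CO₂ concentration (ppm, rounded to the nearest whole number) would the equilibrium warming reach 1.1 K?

Required forcing: ΔF = ΔT/λ = 1.1/1.05 = 1.0476 W/m².
Then ln(C/279) = ΔF/5.35 = 1.0476/5.35 = 0.19581.
So C = 279 × e^0.19581 = 279 × 1.21630 = 339.35 ppm.

C ≈ 339 ppm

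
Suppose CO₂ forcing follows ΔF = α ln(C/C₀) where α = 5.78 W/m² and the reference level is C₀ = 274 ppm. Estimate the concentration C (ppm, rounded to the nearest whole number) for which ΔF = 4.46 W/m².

C ≈ 593 ppm

Set 5.78 ln(C/274) = 4.46, so ln(C/274) = 4.46/5.78 = 0.77163.
Then C/274 = e^0.77163 = 2.16329, giving C = 274 × 2.16329 = 592.74 ppm.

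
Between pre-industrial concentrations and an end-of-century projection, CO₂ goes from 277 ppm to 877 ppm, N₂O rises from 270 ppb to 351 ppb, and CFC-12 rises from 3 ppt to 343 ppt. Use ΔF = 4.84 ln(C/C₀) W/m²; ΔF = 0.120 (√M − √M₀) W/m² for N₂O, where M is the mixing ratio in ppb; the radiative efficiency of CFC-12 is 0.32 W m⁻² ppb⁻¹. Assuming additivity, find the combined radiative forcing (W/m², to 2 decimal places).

CO₂: 4.84 × ln(877/277) = 4.84 × ln(3.16606) = 4.84 × 1.15249 = 5.5781 W/m².
N₂O: 0.120 × (√351 − √270) = 0.120 × (18.7350 − 16.4317) = 0.120 × 2.3033 = 0.2764 W/m².
CFC-12: Δ = 343 − 3 = 340 ppt = 0.340 ppb; ΔF = 0.32 × 0.340 = 0.1088 W/m².
Total ΔF = 5.5781 + 0.2764 + 0.1088 = 5.9633 W/m².

ΔF = 5.96 W/m²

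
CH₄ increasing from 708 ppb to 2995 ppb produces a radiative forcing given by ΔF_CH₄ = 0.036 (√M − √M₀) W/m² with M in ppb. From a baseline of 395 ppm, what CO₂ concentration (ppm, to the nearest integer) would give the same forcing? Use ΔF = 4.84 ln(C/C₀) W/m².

CH₄ forcing: 0.036 × (√2995 − √708) = 0.036 × (54.7266 − 26.6083) = 0.036 × 28.1183 = 1.01226 W/m².
Set 4.84 ln(C/395) = 1.01226: ln(C/395) = 1.01226/4.84 = 0.20914, so C = 395 × e^0.20914 = 395 × 1.23262 = 486.88 ppm.

C ≈ 487 ppm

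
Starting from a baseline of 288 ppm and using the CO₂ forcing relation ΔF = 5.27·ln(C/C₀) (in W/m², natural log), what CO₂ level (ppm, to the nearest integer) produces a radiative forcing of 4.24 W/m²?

C ≈ 644 ppm

Set 5.27 ln(C/288) = 4.24, so ln(C/288) = 4.24/5.27 = 0.80455.
Then C/288 = e^0.80455 = 2.23569, giving C = 288 × 2.23569 = 643.88 ppm.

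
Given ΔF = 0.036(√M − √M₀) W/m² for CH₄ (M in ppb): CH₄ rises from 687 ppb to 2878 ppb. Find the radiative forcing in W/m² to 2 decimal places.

CH₄: 0.036 × (√2878 − √687) = 0.036 × (53.6470 − 26.2107) = 0.036 × 27.4363 = 0.9877 W/m².

ΔF = 0.99 W/m²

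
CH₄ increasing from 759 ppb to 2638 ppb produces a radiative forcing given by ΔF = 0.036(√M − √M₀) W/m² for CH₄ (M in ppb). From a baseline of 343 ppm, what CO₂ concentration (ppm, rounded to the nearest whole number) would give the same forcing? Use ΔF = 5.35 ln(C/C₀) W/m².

C ≈ 403 ppm

CH₄ forcing: 0.036 × (√2638 − √759) = 0.036 × (51.3615 − 27.5500) = 0.036 × 23.8115 = 0.85721 W/m².
Set 5.35 ln(C/343) = 0.85721: ln(C/343) = 0.85721/5.35 = 0.16023, so C = 343 × e^0.16023 = 343 × 1.17378 = 402.61 ppm.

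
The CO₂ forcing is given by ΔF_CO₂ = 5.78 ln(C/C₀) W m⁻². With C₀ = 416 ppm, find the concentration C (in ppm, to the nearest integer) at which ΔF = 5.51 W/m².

C ≈ 1079 ppm

Set 5.78 ln(C/416) = 5.51, so ln(C/416) = 5.51/5.78 = 0.95329.
Then C/416 = e^0.95329 = 2.59423, giving C = 416 × 2.59423 = 1079.20 ppm.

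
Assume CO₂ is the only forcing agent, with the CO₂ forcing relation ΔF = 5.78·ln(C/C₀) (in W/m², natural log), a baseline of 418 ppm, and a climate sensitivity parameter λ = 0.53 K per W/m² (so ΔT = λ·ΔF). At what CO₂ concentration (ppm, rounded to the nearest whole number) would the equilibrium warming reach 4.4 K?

C ≈ 1758 ppm

Required forcing: ΔF = ΔT/λ = 4.4/0.53 = 8.3019 W/m².
Then ln(C/418) = ΔF/5.78 = 8.3019/5.78 = 1.43631.
So C = 418 × e^1.43631 = 418 × 4.20515 = 1757.75 ppm.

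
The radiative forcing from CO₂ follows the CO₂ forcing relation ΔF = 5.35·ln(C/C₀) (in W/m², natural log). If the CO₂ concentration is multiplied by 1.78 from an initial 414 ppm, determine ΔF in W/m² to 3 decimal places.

ΔF = 5.35 × ln(1.78) = 5.35 × 0.57661 = 3.0849 W/m².

ΔF = 3.085 W/m²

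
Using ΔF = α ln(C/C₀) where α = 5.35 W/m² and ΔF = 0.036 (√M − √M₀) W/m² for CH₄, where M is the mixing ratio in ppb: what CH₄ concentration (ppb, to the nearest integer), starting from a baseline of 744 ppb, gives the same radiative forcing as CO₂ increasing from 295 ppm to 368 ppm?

CO₂ forcing: 5.35 × ln(368/295) = 5.35 × 0.221108 = 1.18293 W/m².
Set 0.036(√M − √744) = 1.18293: √M = 1.18293/0.036 + √744 = 32.8592 + 27.2764 = 60.1356.
M = (60.1356)² = 3616.29 ppb.

M ≈ 3616 ppb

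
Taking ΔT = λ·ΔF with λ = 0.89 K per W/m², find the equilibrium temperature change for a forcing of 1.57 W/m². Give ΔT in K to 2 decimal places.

ΔT = 1.40 K

ΔT = λ ΔF = 0.89 × 1.57 = 1.3973 K.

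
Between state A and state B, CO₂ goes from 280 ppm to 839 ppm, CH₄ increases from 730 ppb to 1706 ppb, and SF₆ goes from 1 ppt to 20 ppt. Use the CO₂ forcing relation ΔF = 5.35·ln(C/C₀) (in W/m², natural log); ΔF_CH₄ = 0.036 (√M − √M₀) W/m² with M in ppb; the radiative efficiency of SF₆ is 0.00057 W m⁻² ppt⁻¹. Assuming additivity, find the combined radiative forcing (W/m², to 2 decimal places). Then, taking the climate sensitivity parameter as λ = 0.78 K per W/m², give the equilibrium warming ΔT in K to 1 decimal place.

CO₂: 5.35 × ln(839/280) = 5.35 × ln(2.99643) = 5.35 × 1.09742 = 5.8712 W/m².
CH₄: 0.036 × (√1706 − √730) = 0.036 × (41.3038 − 27.0185) = 0.036 × 14.2853 = 0.5143 W/m².
SF₆: ΔF = 0.00057 × (20 − 1) = 0.00057 × 19 = 0.0108 W/m².
Total ΔF = 5.8712 + 0.5143 + 0.0108 = 6.3963 W/m².
ΔT = λ ΔF = 0.78 × 6.40 = 4.9920 K.

ΔF = 6.40 W/m²; ΔT = 5.0 K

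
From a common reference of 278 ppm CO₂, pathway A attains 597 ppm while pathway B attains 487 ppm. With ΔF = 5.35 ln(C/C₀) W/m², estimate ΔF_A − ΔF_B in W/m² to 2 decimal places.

ΔF_A = 5.35 ln(597/278) = 5.35 × 0.76430 = 4.0890 W/m².
ΔF_B = 5.35 ln(487/278) = 5.35 × 0.56064 = 2.9994 W/m².
Difference: 4.0890 − 2.9994 = 1.0896 W/m².

ΔF_A − ΔF_B = 1.09 W/m²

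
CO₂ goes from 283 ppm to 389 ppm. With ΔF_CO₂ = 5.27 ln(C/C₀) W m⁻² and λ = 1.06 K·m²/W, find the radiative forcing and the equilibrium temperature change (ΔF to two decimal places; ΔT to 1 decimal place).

ΔF = 1.68 W/m²; ΔT = 1.8 K

CO₂: 5.27 × ln(389/283) = 5.27 × ln(1.37456) = 5.27 × 0.31813 = 1.6765 W/m².
ΔT = λ ΔF = 1.06 × 1.68 = 1.7808 K.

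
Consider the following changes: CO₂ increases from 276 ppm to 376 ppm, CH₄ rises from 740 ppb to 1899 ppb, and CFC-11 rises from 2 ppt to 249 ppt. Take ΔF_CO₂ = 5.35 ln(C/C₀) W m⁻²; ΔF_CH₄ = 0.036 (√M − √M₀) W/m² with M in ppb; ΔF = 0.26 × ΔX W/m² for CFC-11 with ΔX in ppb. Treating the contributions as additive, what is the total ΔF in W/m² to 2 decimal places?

CO₂: 5.35 × ln(376/276) = 5.35 × ln(1.36232) = 5.35 × 0.30919 = 1.6542 W/m².
CH₄: 0.036 × (√1899 − √740) = 0.036 × (43.5775 − 27.2029) = 0.036 × 16.3746 = 0.5895 W/m².
CFC-11: Δ = 249 − 2 = 247 ppt = 0.247 ppb; ΔF = 0.26 × 0.247 = 0.0642 W/m².
Total ΔF = 1.6542 + 0.5895 + 0.0642 = 2.3079 W/m².

ΔF = 2.31 W/m²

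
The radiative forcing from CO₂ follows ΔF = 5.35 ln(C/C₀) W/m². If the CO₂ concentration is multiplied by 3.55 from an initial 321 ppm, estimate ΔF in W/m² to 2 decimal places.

Because the forcing depends only on the ratio C/C₀, the initial concentration does not enter.
ΔF = 5.35 × ln(3.55) = 5.35 × 1.26695 = 6.7782 W/m².

ΔF = 6.78 W/m²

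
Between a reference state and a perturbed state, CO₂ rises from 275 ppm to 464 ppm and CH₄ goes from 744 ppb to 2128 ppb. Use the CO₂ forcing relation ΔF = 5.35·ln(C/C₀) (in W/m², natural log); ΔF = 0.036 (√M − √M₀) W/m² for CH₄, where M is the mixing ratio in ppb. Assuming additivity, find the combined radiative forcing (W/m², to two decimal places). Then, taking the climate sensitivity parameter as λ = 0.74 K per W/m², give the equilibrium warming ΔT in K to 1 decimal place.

ΔF = 3.48 W/m²; ΔT = 2.6 K

CO₂: 5.35 × ln(464/275) = 5.35 × ln(1.68727) = 5.35 × 0.52311 = 2.7986 W/m².
CH₄: 0.036 × (√2128 − √744) = 0.036 × (46.1303 − 27.2764) = 0.036 × 18.8539 = 0.6787 W/m².
Total ΔF = 2.7986 + 0.6787 = 3.4773 W/m².
ΔT = λ ΔF = 0.74 × 3.48 = 2.5752 K.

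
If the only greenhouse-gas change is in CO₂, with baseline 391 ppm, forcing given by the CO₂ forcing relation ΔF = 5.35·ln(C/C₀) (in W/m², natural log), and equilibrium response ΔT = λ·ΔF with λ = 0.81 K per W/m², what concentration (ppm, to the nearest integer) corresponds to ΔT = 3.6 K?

C ≈ 897 ppm

Required forcing: ΔF = ΔT/λ = 3.6/0.81 = 4.4444 W/m².
Then ln(C/391) = ΔF/5.35 = 4.4444/5.35 = 0.83073.
So C = 391 × e^0.83073 = 391 × 2.29499 = 897.34 ppm.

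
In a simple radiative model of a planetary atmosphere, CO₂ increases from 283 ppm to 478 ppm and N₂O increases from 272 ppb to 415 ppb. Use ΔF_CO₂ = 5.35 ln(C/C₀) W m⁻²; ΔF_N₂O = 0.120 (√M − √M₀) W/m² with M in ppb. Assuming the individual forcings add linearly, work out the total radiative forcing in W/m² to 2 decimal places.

ΔF = 3.27 W/m²

CO₂: 5.35 × ln(478/283) = 5.35 × ln(1.68905) = 5.35 × 0.52417 = 2.8043 W/m².
N₂O: 0.120 × (√415 − √272) = 0.120 × (20.3715 − 16.4924) = 0.120 × 3.8791 = 0.4655 W/m².
Total ΔF = 2.8043 + 0.4655 = 3.2698 W/m².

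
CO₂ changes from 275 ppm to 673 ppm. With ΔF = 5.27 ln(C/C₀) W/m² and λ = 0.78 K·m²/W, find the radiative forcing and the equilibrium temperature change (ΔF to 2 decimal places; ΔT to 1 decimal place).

CO₂: 5.27 × ln(673/275) = 5.27 × ln(2.44727) = 5.27 × 0.89497 = 4.7165 W/m².
ΔT = λ ΔF = 0.78 × 4.72 = 3.6816 K.

ΔF = 4.72 W/m²; ΔT = 3.7 K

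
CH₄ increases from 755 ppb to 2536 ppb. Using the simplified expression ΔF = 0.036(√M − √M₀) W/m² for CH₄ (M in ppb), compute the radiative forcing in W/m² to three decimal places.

ΔF = 0.824 W/m²

CH₄: 0.036 × (√2536 − √755) = 0.036 × (50.3587 − 27.4773) = 0.036 × 22.8814 = 0.8237 W/m².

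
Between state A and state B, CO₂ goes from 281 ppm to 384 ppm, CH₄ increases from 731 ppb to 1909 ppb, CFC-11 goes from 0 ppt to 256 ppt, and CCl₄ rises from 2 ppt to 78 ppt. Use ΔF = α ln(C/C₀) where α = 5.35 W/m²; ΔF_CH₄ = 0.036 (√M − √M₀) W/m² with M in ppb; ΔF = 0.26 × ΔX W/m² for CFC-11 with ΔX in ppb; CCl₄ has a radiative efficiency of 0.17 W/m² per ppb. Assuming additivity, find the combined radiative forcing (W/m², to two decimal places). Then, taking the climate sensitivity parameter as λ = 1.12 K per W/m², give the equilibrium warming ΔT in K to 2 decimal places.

CO₂: 5.35 × ln(384/281) = 5.35 × ln(1.36655) = 5.35 × 0.31229 = 1.6708 W/m².
CH₄: 0.036 × (√1909 − √731) = 0.036 × (43.6921 − 27.0370) = 0.036 × 16.6551 = 0.5996 W/m².
CFC-11: Δ = 256 − 0 = 256 ppt = 0.256 ppb; ΔF = 0.26 × 0.256 = 0.0666 W/m².
CCl₄: Δ = 78 − 2 = 76 ppt = 0.076 ppb; ΔF = 0.17 × 0.076 = 0.0129 W/m².
Total ΔF = 1.6708 + 0.5996 + 0.0666 + 0.0129 = 2.3499 W/m².
ΔT = λ ΔF = 1.12 × 2.35 = 2.6320 K.

ΔF = 2.35 W/m²; ΔT = 2.63 K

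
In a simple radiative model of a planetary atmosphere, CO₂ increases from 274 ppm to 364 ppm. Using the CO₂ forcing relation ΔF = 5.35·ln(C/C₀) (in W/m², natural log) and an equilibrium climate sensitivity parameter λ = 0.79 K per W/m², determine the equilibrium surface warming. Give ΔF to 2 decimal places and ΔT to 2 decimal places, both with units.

CO₂: 5.35 × ln(364/274) = 5.35 × ln(1.32847) = 5.35 × 0.28403 = 1.5196 W/m².
ΔT = λ ΔF = 0.79 × 1.52 = 1.2008 K.

ΔF = 1.52 W/m²; ΔT = 1.20 K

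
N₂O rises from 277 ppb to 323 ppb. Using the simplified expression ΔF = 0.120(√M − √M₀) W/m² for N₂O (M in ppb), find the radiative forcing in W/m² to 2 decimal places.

ΔF = 0.16 W/m²

N₂O: 0.120 × (√323 − √277) = 0.120 × (17.9722 − 16.6433) = 0.120 × 1.3289 = 0.1595 W/m².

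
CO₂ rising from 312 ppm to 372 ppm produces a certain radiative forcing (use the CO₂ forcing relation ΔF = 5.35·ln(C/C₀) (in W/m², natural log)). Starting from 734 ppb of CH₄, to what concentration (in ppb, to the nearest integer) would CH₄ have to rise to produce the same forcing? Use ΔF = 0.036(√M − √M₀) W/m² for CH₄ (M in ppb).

CO₂ forcing: 5.35 × ln(372/312) = 5.35 × 0.175891 = 0.94102 W/m².
Set 0.036(√M − √734) = 0.94102: √M = 0.94102/0.036 + √734 = 26.1394 + 27.0924 = 53.2318.
M = (53.2318)² = 2833.62 ppb.

M ≈ 2834 ppb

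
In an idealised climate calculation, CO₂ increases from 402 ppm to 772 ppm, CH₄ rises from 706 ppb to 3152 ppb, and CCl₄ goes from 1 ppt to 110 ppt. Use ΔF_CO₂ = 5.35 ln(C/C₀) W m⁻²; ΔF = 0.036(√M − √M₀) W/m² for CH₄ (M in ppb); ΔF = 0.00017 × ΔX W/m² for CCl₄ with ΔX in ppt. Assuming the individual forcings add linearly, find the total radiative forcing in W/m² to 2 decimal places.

CO₂: 5.35 × ln(772/402) = 5.35 × ln(1.92040) = 5.35 × 0.65253 = 3.4910 W/m².
CH₄: 0.036 × (√3152 − √706) = 0.036 × (56.1427 − 26.5707) = 0.036 × 29.5720 = 1.0646 W/m².
CCl₄: ΔF = 0.00017 × (110 − 1) = 0.00017 × 109 = 0.0185 W/m².
Total ΔF = 3.4910 + 1.0646 + 0.0185 = 4.5741 W/m².

ΔF = 4.57 W/m²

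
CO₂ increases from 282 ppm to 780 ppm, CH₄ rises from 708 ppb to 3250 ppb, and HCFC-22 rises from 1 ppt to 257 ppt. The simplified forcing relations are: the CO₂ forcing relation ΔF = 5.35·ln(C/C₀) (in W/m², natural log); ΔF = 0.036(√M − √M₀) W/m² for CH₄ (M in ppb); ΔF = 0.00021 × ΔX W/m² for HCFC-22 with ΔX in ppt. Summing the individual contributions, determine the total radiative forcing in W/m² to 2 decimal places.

ΔF = 6.59 W/m²

CO₂: 5.35 × ln(780/282) = 5.35 × ln(2.76596) = 5.35 × 1.01739 = 5.4430 W/m².
CH₄: 0.036 × (√3250 − √708) = 0.036 × (57.0088 − 26.6083) = 0.036 × 30.4005 = 1.0944 W/m².
HCFC-22: ΔF = 0.00021 × (257 − 1) = 0.00021 × 256 = 0.0538 W/m².
Total ΔF = 5.4430 + 1.0944 + 0.0538 = 6.5912 W/m².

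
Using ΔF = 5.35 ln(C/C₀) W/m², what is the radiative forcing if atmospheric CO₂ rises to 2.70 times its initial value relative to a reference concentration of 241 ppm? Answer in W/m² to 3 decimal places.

ΔF = 5.35 × ln(2.70) = 5.35 × 0.99325 = 5.3139 W/m².

ΔF = 5.314 W/m²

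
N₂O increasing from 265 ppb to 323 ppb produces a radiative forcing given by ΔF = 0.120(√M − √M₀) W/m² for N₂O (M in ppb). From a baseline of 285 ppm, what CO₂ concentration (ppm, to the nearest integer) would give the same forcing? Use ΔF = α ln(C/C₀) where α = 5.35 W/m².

C ≈ 296 ppm

N₂O forcing: 0.120 × (√323 − √265) = 0.120 × (17.9722 − 16.2788) = 0.120 × 1.6934 = 0.20321 W/m².
Set 5.35 ln(C/285) = 0.20321: ln(C/285) = 0.20321/5.35 = 0.03798, so C = 285 × e^0.03798 = 285 × 1.03871 = 296.03 ppm.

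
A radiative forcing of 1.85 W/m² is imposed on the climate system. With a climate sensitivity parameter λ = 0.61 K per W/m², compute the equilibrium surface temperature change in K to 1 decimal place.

ΔT = λ ΔF = 0.61 × 1.85 = 1.1285 K.

ΔT = 1.1 K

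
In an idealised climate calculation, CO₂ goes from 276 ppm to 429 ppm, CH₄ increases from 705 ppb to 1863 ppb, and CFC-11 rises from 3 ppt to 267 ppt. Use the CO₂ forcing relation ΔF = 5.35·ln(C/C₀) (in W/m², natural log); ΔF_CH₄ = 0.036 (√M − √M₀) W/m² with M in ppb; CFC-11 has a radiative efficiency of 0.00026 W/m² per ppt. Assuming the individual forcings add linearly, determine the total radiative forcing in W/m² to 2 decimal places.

CO₂: 5.35 × ln(429/276) = 5.35 × ln(1.55435) = 5.35 × 0.44106 = 2.3597 W/m².
CH₄: 0.036 × (√1863 − √705) = 0.036 × (43.1625 − 26.5518) = 0.036 × 16.6107 = 0.5980 W/m².
CFC-11: ΔF = 0.00026 × (267 − 3) = 0.00026 × 264 = 0.0686 W/m².
Total ΔF = 2.3597 + 0.5980 + 0.0686 = 3.0263 W/m².

ΔF = 3.03 W/m²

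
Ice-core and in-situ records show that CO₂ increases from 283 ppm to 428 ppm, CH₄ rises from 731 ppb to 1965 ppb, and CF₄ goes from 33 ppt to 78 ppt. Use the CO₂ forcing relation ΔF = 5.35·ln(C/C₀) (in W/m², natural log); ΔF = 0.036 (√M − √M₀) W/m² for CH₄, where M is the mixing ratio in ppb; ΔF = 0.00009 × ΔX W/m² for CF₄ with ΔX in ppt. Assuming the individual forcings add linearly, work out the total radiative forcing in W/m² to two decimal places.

CO₂: 5.35 × ln(428/283) = 5.35 × ln(1.51237) = 5.35 × 0.41368 = 2.2132 W/m².
CH₄: 0.036 × (√1965 − √731) = 0.036 × (44.3283 − 27.0370) = 0.036 × 17.2913 = 0.6225 W/m².
CF₄: ΔF = 0.00009 × (78 − 33) = 0.00009 × 45 = 0.0041 W/m².
Total ΔF = 2.2132 + 0.6225 + 0.0041 = 2.8398 W/m².

ΔF = 2.84 W/m²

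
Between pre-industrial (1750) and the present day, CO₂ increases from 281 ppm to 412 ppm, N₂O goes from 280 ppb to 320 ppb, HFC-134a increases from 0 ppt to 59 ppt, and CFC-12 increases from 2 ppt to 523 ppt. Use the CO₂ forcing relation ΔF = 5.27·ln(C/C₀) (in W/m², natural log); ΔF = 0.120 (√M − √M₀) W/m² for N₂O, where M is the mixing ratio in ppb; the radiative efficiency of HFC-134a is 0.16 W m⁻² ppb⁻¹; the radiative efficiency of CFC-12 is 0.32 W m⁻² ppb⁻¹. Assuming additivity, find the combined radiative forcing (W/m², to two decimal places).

ΔF = 2.33 W/m²

CO₂: 5.27 × ln(412/281) = 5.27 × ln(1.46619) = 5.27 × 0.38267 = 2.0167 W/m².
N₂O: 0.120 × (√320 − √280) = 0.120 × (17.8885 − 16.7332) = 0.120 × 1.1553 = 0.1386 W/m².
HFC-134a: Δ = 59 − 0 = 59 ppt = 0.059 ppb; ΔF = 0.16 × 0.059 = 0.0094 W/m².
CFC-12: Δ = 523 − 2 = 521 ppt = 0.521 ppb; ΔF = 0.32 × 0.521 = 0.1667 W/m².
Total ΔF = 2.0167 + 0.1386 + 0.0094 + 0.1667 = 2.3314 W/m².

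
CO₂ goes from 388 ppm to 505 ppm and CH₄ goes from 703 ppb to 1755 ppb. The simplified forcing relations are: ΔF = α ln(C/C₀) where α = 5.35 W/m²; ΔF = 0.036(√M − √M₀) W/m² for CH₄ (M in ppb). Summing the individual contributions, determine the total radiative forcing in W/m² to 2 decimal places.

ΔF = 1.96 W/m²

CO₂: 5.35 × ln(505/388) = 5.35 × ln(1.30155) = 5.35 × 0.26356 = 1.4100 W/m².
CH₄: 0.036 × (√1755 − √703) = 0.036 × (41.8927 − 26.5141) = 0.036 × 15.3786 = 0.5536 W/m².
Total ΔF = 1.4100 + 0.5536 = 1.9636 W/m².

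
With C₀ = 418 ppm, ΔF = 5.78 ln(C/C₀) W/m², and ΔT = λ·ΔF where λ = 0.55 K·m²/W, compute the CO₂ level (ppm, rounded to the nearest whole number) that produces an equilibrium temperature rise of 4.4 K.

Required forcing: ΔF = ΔT/λ = 4.4/0.55 = 8.0000 W/m².
Then ln(C/418) = ΔF/5.78 = 8.0000/5.78 = 1.38408.
So C = 418 × e^1.38408 = 418 × 3.99115 = 1668.30 ppm.

C ≈ 1668 ppm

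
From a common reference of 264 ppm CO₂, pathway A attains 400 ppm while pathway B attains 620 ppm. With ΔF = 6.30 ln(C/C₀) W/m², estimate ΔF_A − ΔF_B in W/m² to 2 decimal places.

ΔF_A − ΔF_B = -2.76 W/m²

ΔF_A = 6.30 ln(400/264) = 6.30 × 0.41552 = 2.6178 W/m².
ΔF_B = 6.30 ln(620/264) = 6.30 × 0.85377 = 5.3788 W/m².
Difference: 2.6178 − 5.3788 = -2.7610 W/m².
(Equivalently, ΔF_A − ΔF_B = 6.30 ln(400/620) = 6.30 × -0.43825 = -2.7610 W/m².)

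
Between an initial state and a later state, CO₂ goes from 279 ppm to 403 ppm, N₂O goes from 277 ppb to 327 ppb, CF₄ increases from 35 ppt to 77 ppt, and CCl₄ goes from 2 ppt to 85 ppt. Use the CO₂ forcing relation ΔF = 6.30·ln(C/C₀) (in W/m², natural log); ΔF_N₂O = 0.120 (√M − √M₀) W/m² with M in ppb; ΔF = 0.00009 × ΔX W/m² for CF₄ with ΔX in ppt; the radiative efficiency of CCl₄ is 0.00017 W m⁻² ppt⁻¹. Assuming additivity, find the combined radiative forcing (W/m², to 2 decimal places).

CO₂: 6.30 × ln(403/279) = 6.30 × ln(1.44444) = 6.30 × 0.36772 = 2.3166 W/m².
N₂O: 0.120 × (√327 − √277) = 0.120 × (18.0831 − 16.6433) = 0.120 × 1.4398 = 0.1728 W/m².
CF₄: ΔF = 0.00009 × (77 − 35) = 0.00009 × 42 = 0.0038 W/m².
CCl₄: ΔF = 0.00017 × (85 − 2) = 0.00017 × 83 = 0.0141 W/m².
Total ΔF = 2.3166 + 0.1728 + 0.0038 + 0.0141 = 2.5073 W/m².

ΔF = 2.51 W/m²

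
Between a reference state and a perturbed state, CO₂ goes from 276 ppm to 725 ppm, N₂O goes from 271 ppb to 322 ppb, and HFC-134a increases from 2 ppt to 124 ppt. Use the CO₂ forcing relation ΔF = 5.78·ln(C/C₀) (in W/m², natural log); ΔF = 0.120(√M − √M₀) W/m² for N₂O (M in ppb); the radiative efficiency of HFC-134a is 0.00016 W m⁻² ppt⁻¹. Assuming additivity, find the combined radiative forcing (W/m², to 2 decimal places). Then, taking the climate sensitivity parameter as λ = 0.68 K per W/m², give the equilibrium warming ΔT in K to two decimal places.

CO₂: 5.78 × ln(725/276) = 5.78 × ln(2.62681) = 5.78 × 0.96577 = 5.5822 W/m².
N₂O: 0.120 × (√322 − √271) = 0.120 × (17.9444 − 16.4621) = 0.120 × 1.4823 = 0.1779 W/m².
HFC-134a: ΔF = 0.00016 × (124 − 2) = 0.00016 × 122 = 0.0195 W/m².
Total ΔF = 5.5822 + 0.1779 + 0.0195 = 5.7796 W/m².
ΔT = λ ΔF = 0.68 × 5.78 = 3.9304 K.

ΔF = 5.78 W/m²; ΔT = 3.93 K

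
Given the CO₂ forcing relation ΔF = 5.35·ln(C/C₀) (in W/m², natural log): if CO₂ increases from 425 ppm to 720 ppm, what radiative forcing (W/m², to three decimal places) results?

CO₂ absorption bands are partially saturated, so forcing scales with the logarithm of the concentration ratio.
CO₂: 5.35 × ln(720/425) = 5.35 × ln(1.69412) = 5.35 × 0.52716 = 2.8203 W/m².

ΔF = 2.820 W/m²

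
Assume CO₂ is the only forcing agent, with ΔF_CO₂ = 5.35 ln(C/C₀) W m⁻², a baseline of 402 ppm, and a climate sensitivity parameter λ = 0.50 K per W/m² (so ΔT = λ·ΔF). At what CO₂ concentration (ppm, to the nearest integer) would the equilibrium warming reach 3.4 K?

C ≈ 1433 ppm

Required forcing: ΔF = ΔT/λ = 3.4/0.50 = 6.8000 W/m².
Then ln(C/402) = ΔF/5.35 = 6.8000/5.35 = 1.27103.
So C = 402 × e^1.27103 = 402 × 3.56452 = 1432.94 ppm.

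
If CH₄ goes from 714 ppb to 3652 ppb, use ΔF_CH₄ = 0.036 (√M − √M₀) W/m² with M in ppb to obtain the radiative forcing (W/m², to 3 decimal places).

ΔF = 1.214 W/m²

CH₄: 0.036 × (√3652 − √714) = 0.036 × (60.4318 − 26.7208) = 0.036 × 33.7110 = 1.2136 W/m².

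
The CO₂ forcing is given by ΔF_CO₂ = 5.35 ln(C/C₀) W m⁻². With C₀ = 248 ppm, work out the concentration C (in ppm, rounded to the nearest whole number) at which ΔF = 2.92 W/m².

Set 5.35 ln(C/248) = 2.92, so ln(C/248) = 2.92/5.35 = 0.54579.
Then C/248 = e^0.54579 = 1.72597, giving C = 248 × 1.72597 = 428.04 ppm.

C ≈ 428 ppm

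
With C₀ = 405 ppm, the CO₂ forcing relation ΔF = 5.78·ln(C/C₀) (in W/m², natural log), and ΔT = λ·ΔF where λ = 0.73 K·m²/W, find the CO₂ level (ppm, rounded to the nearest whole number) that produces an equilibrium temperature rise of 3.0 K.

C ≈ 825 ppm

Required forcing: ΔF = ΔT/λ = 3.0/0.73 = 4.1096 W/m².
Then ln(C/405) = ΔF/5.78 = 4.1096/5.78 = 0.71100.
So C = 405 × e^0.71100 = 405 × 2.03603 = 824.59 ppm.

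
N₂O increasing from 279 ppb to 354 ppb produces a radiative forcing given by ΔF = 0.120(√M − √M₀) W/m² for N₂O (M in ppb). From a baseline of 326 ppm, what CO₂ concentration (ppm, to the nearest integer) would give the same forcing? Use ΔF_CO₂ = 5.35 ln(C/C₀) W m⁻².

N₂O forcing: 0.120 × (√354 − √279) = 0.120 × (18.8149 − 16.7033) = 0.120 × 2.1116 = 0.25339 W/m².
Set 5.35 ln(C/326) = 0.25339: ln(C/326) = 0.25339/5.35 = 0.04736, so C = 326 × e^0.04736 = 326 × 1.04850 = 341.81 ppm.

C ≈ 342 ppm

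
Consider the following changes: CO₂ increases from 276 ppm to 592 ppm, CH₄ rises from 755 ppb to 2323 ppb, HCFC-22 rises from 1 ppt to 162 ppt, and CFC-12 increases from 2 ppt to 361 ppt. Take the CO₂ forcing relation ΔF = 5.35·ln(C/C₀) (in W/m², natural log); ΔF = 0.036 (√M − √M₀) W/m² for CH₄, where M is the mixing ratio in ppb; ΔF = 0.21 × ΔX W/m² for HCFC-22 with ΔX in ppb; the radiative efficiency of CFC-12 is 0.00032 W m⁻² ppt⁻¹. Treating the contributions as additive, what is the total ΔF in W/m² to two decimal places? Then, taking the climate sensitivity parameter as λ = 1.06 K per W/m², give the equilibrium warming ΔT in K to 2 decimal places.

ΔF = 4.98 W/m²; ΔT = 5.28 K

CO₂: 5.35 × ln(592/276) = 5.35 × ln(2.14493) = 5.35 × 0.76311 = 4.0826 W/m².
CH₄: 0.036 × (√2323 − √755) = 0.036 × (48.1975 − 27.4773) = 0.036 × 20.7202 = 0.7459 W/m².
HCFC-22: Δ = 162 − 1 = 161 ppt = 0.161 ppb; ΔF = 0.21 × 0.161 = 0.0338 W/m².
CFC-12: ΔF = 0.00032 × (361 − 2) = 0.00032 × 359 = 0.1149 W/m².
Total ΔF = 4.0826 + 0.7459 + 0.0338 + 0.1149 = 4.9772 W/m².
ΔT = λ ΔF = 1.06 × 4.98 = 5.2788 K.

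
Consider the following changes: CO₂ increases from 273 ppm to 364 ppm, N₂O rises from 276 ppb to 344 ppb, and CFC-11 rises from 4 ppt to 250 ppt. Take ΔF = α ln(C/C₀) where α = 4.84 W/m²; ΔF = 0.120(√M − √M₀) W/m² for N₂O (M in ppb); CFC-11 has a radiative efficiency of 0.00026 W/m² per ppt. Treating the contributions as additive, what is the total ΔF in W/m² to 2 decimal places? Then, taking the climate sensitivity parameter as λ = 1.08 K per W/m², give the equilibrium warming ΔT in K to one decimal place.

ΔF = 1.69 W/m²; ΔT = 1.8 K

CO₂: 4.84 × ln(364/273) = 4.84 × ln(1.33333) = 4.84 × 0.28768 = 1.3924 W/m².
N₂O: 0.120 × (√344 − √276) = 0.120 × (18.5472 − 16.6132) = 0.120 × 1.9340 = 0.2321 W/m².
CFC-11: ΔF = 0.00026 × (250 − 4) = 0.00026 × 246 = 0.0640 W/m².
Total ΔF = 1.3924 + 0.2321 + 0.0640 = 1.6885 W/m².
ΔT = λ ΔF = 1.08 × 1.69 = 1.8252 K.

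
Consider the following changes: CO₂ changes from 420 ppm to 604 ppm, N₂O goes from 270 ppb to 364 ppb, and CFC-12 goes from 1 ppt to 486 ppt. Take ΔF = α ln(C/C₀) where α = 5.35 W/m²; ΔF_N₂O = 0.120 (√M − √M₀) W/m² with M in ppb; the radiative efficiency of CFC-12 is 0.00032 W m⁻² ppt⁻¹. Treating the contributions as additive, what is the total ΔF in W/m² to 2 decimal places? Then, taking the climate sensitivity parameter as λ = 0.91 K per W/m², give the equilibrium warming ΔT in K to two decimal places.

ΔF = 2.42 W/m²; ΔT = 2.20 K

CO₂: 5.35 × ln(604/420) = 5.35 × ln(1.43810) = 5.35 × 0.36332 = 1.9438 W/m².
N₂O: 0.120 × (√364 − √270) = 0.120 × (19.0788 − 16.4317) = 0.120 × 2.6471 = 0.3177 W/m².
CFC-12: ΔF = 0.00032 × (486 − 1) = 0.00032 × 485 = 0.1552 W/m².
Total ΔF = 1.9438 + 0.3177 + 0.1552 = 2.4167 W/m².
ΔT = λ ΔF = 0.91 × 2.42 = 2.2022 K.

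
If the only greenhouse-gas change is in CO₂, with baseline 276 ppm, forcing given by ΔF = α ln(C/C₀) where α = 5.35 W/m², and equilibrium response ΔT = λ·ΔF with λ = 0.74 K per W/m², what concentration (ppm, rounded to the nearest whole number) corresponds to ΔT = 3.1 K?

Required forcing: ΔF = ΔT/λ = 3.1/0.74 = 4.1892 W/m².
Then ln(C/276) = ΔF/5.35 = 4.1892/5.35 = 0.78303.
So C = 276 × e^0.78303 = 276 × 2.18809 = 603.91 ppm.

C ≈ 604 ppm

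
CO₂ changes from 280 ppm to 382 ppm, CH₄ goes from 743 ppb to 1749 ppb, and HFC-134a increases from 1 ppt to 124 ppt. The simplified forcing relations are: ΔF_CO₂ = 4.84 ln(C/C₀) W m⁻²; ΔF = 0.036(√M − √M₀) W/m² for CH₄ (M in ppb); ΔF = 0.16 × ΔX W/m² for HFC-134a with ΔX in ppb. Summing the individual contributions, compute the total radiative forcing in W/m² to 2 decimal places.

ΔF = 2.05 W/m²

CO₂: 4.84 × ln(382/280) = 4.84 × ln(1.36429) = 4.84 × 0.31063 = 1.5034 W/m².
CH₄: 0.036 × (√1749 − √743) = 0.036 × (41.8210 − 27.2580) = 0.036 × 14.5630 = 0.5243 W/m².
HFC-134a: Δ = 124 − 1 = 123 ppt = 0.123 ppb; ΔF = 0.16 × 0.123 = 0.0197 W/m².
Total ΔF = 1.5034 + 0.5243 + 0.0197 = 2.0474 W/m².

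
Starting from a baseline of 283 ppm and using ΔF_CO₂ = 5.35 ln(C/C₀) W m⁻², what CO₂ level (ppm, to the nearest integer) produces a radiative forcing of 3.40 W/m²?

C ≈ 534 ppm

Set 5.35 ln(C/283) = 3.40, so ln(C/283) = 3.40/5.35 = 0.63551.
Then C/283 = e^0.63551 = 1.88798, giving C = 283 × 1.88798 = 534.30 ppm.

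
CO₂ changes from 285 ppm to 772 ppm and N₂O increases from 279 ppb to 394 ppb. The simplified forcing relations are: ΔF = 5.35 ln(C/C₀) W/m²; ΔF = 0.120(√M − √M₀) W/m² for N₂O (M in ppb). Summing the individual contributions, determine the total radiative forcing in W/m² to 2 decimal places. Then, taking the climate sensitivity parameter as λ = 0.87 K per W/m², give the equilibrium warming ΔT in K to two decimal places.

CO₂: 5.35 × ln(772/285) = 5.35 × ln(2.70877) = 5.35 × 0.99649 = 5.3312 W/m².
N₂O: 0.120 × (√394 − √279) = 0.120 × (19.8494 − 16.7033) = 0.120 × 3.1461 = 0.3775 W/m².
Total ΔF = 5.3312 + 0.3775 = 5.7087 W/m².
ΔT = λ ΔF = 0.87 × 5.71 = 4.9677 K.

ΔF = 5.71 W/m²; ΔT = 4.97 K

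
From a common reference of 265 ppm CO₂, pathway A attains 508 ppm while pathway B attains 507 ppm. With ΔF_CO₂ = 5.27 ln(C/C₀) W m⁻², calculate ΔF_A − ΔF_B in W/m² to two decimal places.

ΔF_A − ΔF_B = 0.01 W/m²

ΔF_A = 5.27 ln(508/265) = 5.27 × 0.65075 = 3.4295 W/m².
ΔF_B = 5.27 ln(507/265) = 5.27 × 0.64878 = 3.4191 W/m².
Difference: 3.4295 − 3.4191 = 0.0104 W/m².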